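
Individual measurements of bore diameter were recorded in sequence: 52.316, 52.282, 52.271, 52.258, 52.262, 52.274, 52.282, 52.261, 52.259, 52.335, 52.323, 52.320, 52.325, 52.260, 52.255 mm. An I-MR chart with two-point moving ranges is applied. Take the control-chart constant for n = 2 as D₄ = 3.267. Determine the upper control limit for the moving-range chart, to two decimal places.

0.06

Moving ranges: 0.034, 0.011, 0.013, 0.004, 0.012, 0.008, 0.021, 0.002, 0.076, 0.012, 0.003, 0.005, 0.065, 0.005; M̄R̄ = 0.2710 / 14 = 0.0194
UCL_MR = D₄·M̄R̄ = 3.267 × 0.0194 = 0.0632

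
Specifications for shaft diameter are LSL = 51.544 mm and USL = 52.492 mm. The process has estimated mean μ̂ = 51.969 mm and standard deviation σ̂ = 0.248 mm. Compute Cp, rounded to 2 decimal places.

0.64

Cp = (USL − LSL) / (6σ̂) = (52.492 − 51.544) / (6 × 0.248) = 0.9480 / 1.4880 = 0.6371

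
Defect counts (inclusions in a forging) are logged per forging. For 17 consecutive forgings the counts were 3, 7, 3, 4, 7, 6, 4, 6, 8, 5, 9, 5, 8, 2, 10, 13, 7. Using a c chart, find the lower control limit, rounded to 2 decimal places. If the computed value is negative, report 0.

0.00

c̄ = (3 + 7 + 3 + 4 + 7 + 6 + 4 + 6 + 8 + 5 + 9 + 5 + 8 + 2 + 10 + 13 + 7) / 17 = 107 / 17 = 6.2941
LCL = c̄ − 3√c̄ = 6.2941 − 3 × 2.5088 = -1.2323 → 0 (cannot be negative)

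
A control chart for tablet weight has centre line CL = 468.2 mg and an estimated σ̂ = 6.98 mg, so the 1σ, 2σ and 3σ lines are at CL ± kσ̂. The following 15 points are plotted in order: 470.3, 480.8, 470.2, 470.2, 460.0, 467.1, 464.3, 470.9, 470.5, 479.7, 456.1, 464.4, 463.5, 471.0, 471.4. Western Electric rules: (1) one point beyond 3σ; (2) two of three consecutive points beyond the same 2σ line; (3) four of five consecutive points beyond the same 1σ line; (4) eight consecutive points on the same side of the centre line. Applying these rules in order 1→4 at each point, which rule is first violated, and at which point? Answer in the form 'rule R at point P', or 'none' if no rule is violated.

none

Zone of each point (C = within 1σ̂, B = 1σ̂–2σ̂, A = 2σ̂–3σ̂, * = beyond 3σ̂; sign = side of CL): 1:+C, 2:+B, 3:+C, 4:+C, 5:-B, 6:-C, 7:-C, 8:+C, 9:+C, 10:+B, 11:-B, 12:-C, 13:-C, 14:+C, 15:+C
No rule fires across all 15 points.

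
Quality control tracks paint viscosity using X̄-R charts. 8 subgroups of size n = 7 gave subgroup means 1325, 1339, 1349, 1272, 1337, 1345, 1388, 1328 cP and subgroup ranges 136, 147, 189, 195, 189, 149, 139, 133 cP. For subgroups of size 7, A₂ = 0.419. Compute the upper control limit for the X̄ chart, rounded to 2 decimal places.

X̄̄ = (1325 + 1339 + 1349 + 1272 + 1337 + 1345 + 1388 + 1328) / 8 = 10683.0000 / 8 = 1335.3750
R̄ = (136 + 147 + 189 + 195 + 189 + 149 + 139 + 133) / 8 = 1277.0000 / 8 = 159.6250
UCL = X̄̄ + A₂·R̄ = 1335.3750 + 0.419 × 159.6250 = 1402.2579

1402.26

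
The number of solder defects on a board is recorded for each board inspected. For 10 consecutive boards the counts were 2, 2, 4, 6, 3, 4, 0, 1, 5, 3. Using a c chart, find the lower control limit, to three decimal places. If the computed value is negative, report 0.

0.000

c̄ = (2 + 2 + 4 + 6 + 3 + 4 + 0 + 1 + 5 + 3) / 10 = 30 / 10 = 3.0000
LCL = c̄ − 3√c̄ = 3.0000 − 3 × 1.7321 = -2.1962 → 0 (cannot be negative)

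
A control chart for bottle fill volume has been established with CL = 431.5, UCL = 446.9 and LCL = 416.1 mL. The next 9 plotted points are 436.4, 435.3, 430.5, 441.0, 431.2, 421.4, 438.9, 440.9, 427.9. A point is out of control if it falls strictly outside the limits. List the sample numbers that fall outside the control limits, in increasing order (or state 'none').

none

All 9 points lie within [416.1, 446.9].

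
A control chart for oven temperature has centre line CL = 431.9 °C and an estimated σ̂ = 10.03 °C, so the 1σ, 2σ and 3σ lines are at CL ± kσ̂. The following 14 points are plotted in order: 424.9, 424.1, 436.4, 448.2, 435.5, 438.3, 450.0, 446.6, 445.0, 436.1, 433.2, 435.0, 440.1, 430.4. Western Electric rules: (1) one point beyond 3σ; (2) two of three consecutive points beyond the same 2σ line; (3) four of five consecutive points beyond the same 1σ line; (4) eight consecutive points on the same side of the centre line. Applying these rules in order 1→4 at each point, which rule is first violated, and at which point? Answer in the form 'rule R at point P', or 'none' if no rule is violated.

rule 4 at point 10

Zone of each point (C = within 1σ̂, B = 1σ̂–2σ̂, A = 2σ̂–3σ̂, * = beyond 3σ̂; sign = side of CL): 1:-C, 2:-C, 3:+C, 4:+B, 5:+C, 6:+C, 7:+B, 8:+B, 9:+B, 10:+C, 11:+C, 12:+C, 13:+C, 14:-C
Rule 4 (eight consecutive points on the same side of the centre line) is satisfied at point 10.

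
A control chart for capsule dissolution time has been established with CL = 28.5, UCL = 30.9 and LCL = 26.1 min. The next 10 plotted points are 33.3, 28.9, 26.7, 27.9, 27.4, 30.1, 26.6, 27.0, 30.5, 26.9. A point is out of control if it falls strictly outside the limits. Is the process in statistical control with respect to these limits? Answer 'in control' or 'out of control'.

Compare each point to [26.1, 30.9]: sample 1 = 33.3 > UCL.

out of control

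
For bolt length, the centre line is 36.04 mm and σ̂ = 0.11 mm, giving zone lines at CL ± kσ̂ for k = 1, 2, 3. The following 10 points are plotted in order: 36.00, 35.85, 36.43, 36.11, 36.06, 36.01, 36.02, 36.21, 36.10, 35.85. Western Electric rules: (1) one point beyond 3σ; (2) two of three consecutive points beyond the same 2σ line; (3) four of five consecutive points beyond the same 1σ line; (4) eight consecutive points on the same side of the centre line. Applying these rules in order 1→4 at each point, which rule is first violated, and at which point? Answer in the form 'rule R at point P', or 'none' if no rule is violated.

Zone of each point (C = within 1σ̂, B = 1σ̂–2σ̂, A = 2σ̂–3σ̂, * = beyond 3σ̂; sign = side of CL): 1:-C, 2:-B, 3:+*, 4:+C, 5:+C, 6:-C, 7:-C, 8:+B, 9:+C, 10:-B
Rule 1 (one point beyond the 3σ limits) is satisfied at point 3.

rule 1 at point 3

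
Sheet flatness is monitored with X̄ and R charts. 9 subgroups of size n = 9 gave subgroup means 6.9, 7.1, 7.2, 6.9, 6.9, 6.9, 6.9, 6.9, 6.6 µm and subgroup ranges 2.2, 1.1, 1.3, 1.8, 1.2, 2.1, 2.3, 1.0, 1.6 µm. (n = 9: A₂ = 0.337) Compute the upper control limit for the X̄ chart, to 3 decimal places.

X̄̄ = (6.9 + 7.1 + 7.2 + 6.9 + 6.9 + 6.9 + 6.9 + 6.9 + 6.6) / 9 = 62.3000 / 9 = 6.9222
R̄ = (2.2 + 1.1 + 1.3 + 1.8 + 1.2 + 2.1 + 2.3 + 1.0 + 1.6) / 9 = 14.6000 / 9 = 1.6222
UCL = X̄̄ + A₂·R̄ = 6.9222 + 0.337 × 1.6222 = 7.4689

7.469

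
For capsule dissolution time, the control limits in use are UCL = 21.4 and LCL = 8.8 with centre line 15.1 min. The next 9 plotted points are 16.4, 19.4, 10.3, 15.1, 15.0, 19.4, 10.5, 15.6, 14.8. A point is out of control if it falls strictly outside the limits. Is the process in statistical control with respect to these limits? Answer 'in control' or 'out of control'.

in control

All 9 points lie within [8.8, 21.4].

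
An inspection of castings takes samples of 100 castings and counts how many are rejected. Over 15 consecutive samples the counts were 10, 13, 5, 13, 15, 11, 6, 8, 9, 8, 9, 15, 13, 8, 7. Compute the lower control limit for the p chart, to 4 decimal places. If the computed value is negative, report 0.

p̄ = Σdᵢ / (k·n) = 150 / (15 × 100) = 0.10000
LCL = p̄ − 3·√(p̄(1−p̄)/n) = 0.10000 − 3 × 0.03000 = 0.01000

0.0100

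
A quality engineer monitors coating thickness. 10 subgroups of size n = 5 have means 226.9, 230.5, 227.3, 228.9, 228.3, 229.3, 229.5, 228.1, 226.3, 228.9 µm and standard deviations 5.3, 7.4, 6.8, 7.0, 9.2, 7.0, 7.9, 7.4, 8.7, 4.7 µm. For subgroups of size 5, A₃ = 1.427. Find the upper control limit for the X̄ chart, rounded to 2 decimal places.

X̄̄ = (226.9 + 230.5 + 227.3 + 228.9 + 228.3 + 229.3 + 229.5 + 228.1 + 226.3 + 228.9) / 10 = 228.4000
s̄ = (5.3 + 7.4 + 6.8 + 7.0 + 9.2 + 7.0 + 7.9 + 7.4 + 8.7 + 4.7) / 10 = 7.1400
UCL = X̄̄ + A₃·s̄ = 228.4000 + 1.427 × 7.1400 = 238.5888

238.59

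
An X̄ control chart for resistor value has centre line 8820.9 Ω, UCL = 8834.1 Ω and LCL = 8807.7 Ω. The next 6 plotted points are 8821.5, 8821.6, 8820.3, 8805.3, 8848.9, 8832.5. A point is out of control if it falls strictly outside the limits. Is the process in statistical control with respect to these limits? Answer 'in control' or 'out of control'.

out of control

Compare each point to [8807.7, 8834.1]: sample 4 = 8805.3 < LCL; sample 5 = 8848.9 > UCL.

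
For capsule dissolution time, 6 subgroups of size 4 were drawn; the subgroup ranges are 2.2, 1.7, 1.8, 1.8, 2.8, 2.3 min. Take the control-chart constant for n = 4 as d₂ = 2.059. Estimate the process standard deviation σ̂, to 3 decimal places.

R̄ = (2.2 + 1.7 + 1.8 + 1.8 + 2.8 + 2.3) / 6 = 2.1000
σ̂ = R̄ / d₂ = 2.1000 / 2.059 = 1.0199

1.020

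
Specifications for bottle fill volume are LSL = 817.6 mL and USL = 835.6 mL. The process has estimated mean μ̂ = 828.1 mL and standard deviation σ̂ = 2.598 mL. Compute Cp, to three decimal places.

Cp = (USL − LSL) / (6σ̂) = (835.6 − 817.6) / (6 × 2.598) = 18.0000 / 15.5880 = 1.1547

1.155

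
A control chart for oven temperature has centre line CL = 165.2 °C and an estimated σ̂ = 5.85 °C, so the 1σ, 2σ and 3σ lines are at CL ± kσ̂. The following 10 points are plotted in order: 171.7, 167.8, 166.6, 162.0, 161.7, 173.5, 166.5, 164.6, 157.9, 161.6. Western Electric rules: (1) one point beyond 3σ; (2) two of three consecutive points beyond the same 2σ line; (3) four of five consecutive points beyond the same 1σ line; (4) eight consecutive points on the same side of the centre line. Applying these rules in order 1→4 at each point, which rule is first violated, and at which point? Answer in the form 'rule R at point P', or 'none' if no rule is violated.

none

Zone of each point (C = within 1σ̂, B = 1σ̂–2σ̂, A = 2σ̂–3σ̂, * = beyond 3σ̂; sign = side of CL): 1:+B, 2:+C, 3:+C, 4:-C, 5:-C, 6:+B, 7:+C, 8:-C, 9:-B, 10:-C
No rule fires across all 10 points.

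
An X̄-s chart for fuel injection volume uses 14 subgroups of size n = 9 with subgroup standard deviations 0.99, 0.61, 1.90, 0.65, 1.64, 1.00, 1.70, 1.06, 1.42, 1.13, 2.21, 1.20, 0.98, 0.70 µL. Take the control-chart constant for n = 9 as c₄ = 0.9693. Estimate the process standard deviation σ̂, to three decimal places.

s̄ = (0.99 + 0.61 + 1.90 + 0.65 + 1.64 + 1.00 + 1.70 + 1.06 + 1.42 + 1.13 + 2.21 + 1.20 + 0.98 + 0.70) / 14 = 1.2279
σ̂ = s̄ / c₄ = 1.2279 / 0.9693 = 1.2667

1.267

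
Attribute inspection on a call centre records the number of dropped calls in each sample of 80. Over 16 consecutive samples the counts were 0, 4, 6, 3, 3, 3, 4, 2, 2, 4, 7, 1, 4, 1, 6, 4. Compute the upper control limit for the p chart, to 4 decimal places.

0.1096

p̄ = Σdᵢ / (k·n) = 54 / (16 × 80) = 0.04219
UCL = p̄ + 3·√(p̄(1−p̄)/n) = 0.04219 + 3 × √(0.04219×0.95781/80) = 0.04219 + 3 × 0.02247 = 0.10961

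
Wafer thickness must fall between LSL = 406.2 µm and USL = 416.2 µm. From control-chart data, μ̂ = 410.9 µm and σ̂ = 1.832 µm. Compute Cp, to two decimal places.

Cp = (USL − LSL) / (6σ̂) = (416.2 − 406.2) / (6 × 1.832) = 10.0000 / 10.9920 = 0.9098

0.91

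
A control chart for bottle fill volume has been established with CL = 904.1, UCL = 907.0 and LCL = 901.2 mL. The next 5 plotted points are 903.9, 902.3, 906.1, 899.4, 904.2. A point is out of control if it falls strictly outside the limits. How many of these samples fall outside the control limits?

1

Compare each point to [901.2, 907.0]: sample 4 = 899.4 < LCL.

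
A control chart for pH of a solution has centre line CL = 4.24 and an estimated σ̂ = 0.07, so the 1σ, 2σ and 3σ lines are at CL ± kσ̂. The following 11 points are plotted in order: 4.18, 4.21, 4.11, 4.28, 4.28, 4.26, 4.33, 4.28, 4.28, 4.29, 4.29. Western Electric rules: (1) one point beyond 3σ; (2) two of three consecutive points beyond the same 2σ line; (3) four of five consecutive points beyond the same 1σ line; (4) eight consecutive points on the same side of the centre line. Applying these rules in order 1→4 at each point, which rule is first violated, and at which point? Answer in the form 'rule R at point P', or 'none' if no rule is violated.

Zone of each point (C = within 1σ̂, B = 1σ̂–2σ̂, A = 2σ̂–3σ̂, * = beyond 3σ̂; sign = side of CL): 1:-C, 2:-C, 3:-B, 4:+C, 5:+C, 6:+C, 7:+B, 8:+C, 9:+C, 10:+C, 11:+C
Rule 4 (eight consecutive points on the same side of the centre line) is satisfied at point 11.

rule 4 at point 11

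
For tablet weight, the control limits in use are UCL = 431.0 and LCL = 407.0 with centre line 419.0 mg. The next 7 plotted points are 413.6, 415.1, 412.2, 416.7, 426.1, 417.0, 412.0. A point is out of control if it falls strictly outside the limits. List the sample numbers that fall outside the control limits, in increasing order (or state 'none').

none

All 7 points lie within [407.0, 431.0].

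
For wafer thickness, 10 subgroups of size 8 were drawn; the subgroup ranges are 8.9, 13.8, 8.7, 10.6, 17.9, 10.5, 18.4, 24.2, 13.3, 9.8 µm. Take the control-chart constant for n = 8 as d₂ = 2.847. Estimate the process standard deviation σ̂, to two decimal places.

R̄ = (8.9 + 13.8 + 8.7 + 10.6 + 17.9 + 10.5 + 18.4 + 24.2 + 13.3 + 9.8) / 10 = 13.6100
σ̂ = R̄ / d₂ = 13.6100 / 2.847 = 4.7805

4.78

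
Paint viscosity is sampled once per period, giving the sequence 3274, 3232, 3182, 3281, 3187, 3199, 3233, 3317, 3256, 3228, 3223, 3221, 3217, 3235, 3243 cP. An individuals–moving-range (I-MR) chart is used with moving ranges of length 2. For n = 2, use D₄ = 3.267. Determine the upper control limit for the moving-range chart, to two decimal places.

Moving ranges: 42, 50, 99, 94, 12, 34, 84, 61, 28, 5, 2, 4, 18, 8; M̄R̄ = 541.0000 / 14 = 38.6429
UCL_MR = D₄·M̄R̄ = 3.267 × 38.6429 = 126.2462

126.25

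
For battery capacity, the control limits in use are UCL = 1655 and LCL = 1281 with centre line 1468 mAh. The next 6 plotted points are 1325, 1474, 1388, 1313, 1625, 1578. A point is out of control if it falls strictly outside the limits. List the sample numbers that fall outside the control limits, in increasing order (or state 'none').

All 6 points lie within [1281, 1655].

none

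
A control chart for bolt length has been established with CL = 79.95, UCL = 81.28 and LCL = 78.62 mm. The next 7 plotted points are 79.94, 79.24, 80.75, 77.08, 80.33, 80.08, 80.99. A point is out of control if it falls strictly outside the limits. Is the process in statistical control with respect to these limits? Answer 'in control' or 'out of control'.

out of control

Compare each point to [78.62, 81.28]: sample 4 = 77.08 < LCL.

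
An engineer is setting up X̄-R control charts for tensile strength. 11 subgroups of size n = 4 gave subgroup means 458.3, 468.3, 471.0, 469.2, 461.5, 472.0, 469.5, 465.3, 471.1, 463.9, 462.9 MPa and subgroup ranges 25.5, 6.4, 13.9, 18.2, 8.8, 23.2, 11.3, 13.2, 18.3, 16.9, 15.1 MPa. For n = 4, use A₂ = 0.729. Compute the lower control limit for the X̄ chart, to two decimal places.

X̄̄ = (458.3 + 468.3 + 471.0 + 469.2 + 461.5 + 472.0 + 469.5 + 465.3 + 471.1 + 463.9 + 462.9) / 11 = 5133.0000 / 11 = 466.6364
R̄ = (25.5 + 6.4 + 13.9 + 18.2 + 8.8 + 23.2 + 11.3 + 13.2 + 18.3 + 16.9 + 15.1) / 11 = 170.8000 / 11 = 15.5273
LCL = X̄̄ − A₂·R̄ = 466.6364 − 0.729 × 15.5273 = 455.3170

455.32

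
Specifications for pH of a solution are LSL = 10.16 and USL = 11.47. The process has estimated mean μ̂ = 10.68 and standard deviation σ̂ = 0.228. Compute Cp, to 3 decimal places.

Cp = (USL − LSL) / (6σ̂) = (11.47 − 10.16) / (6 × 0.228) = 1.3100 / 1.3680 = 0.9576

0.958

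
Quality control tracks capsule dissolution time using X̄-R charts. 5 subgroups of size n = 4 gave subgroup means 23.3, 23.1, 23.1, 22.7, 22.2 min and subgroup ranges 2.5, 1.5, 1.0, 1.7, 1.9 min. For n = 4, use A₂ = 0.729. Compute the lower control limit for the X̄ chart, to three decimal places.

X̄̄ = (23.3 + 23.1 + 23.1 + 22.7 + 22.2) / 5 = 114.4000 / 5 = 22.8800
R̄ = (2.5 + 1.5 + 1.0 + 1.7 + 1.9) / 5 = 8.6000 / 5 = 1.7200
LCL = X̄̄ − A₂·R̄ = 22.8800 − 0.729 × 1.7200 = 21.6261

21.626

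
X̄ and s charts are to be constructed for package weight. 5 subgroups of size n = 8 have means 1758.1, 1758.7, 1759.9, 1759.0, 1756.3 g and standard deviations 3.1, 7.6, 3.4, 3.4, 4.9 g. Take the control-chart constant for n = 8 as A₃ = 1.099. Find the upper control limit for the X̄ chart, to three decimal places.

1763.324

X̄̄ = (1758.1 + 1758.7 + 1759.9 + 1759.0 + 1756.3) / 5 = 1758.4000
s̄ = (3.1 + 7.6 + 3.4 + 3.4 + 4.9) / 5 = 4.4800
UCL = X̄̄ + A₃·s̄ = 1758.4000 + 1.099 × 4.4800 = 1763.3235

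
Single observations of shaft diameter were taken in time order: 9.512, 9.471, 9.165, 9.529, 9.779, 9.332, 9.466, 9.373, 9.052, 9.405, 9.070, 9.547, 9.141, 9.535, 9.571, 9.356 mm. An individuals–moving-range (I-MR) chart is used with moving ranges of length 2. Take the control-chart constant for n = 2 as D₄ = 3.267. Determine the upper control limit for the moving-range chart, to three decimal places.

Moving ranges: 0.041, 0.306, 0.364, 0.250, 0.447, 0.134, 0.093, 0.321, 0.353, 0.335, 0.477, 0.406, 0.394, 0.036, 0.215; M̄R̄ = 4.1720 / 15 = 0.2781
UCL_MR = D₄·M̄R̄ = 3.267 × 0.2781 = 0.9087

0.909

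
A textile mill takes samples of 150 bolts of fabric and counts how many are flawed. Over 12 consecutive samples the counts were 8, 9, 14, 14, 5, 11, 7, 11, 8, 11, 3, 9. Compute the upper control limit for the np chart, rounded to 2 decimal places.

p̄ = Σdᵢ / (k·n) = 110 / (12 × 150) = 0.06111
UCL = np̄ + 3·√(np̄(1−p̄)) = 9.1667 + 3 × √(9.1667×0.93889) = 9.1667 + 3 × 2.9337 = 17.9677

17.97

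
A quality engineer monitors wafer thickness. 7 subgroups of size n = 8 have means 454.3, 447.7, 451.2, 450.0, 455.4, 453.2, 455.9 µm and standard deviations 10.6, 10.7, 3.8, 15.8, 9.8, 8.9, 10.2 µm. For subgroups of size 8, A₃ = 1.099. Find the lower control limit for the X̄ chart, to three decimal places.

441.570

X̄̄ = (454.3 + 447.7 + 451.2 + 450.0 + 455.4 + 453.2 + 455.9) / 7 = 452.5286
s̄ = (10.6 + 10.7 + 3.8 + 15.8 + 9.8 + 8.9 + 10.2) / 7 = 9.9714
LCL = X̄̄ − A₃·s̄ = 452.5286 − 1.099 × 9.9714 = 441.5700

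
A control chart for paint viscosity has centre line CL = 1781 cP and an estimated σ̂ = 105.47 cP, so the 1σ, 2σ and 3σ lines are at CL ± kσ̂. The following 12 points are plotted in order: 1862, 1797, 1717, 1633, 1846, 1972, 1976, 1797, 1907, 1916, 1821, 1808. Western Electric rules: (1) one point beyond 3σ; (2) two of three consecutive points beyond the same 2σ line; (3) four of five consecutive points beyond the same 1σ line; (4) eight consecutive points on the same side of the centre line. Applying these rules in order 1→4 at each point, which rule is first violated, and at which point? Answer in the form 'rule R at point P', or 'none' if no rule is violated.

Zone of each point (C = within 1σ̂, B = 1σ̂–2σ̂, A = 2σ̂–3σ̂, * = beyond 3σ̂; sign = side of CL): 1:+C, 2:+C, 3:-C, 4:-B, 5:+C, 6:+B, 7:+B, 8:+C, 9:+B, 10:+B, 11:+C, 12:+C
Rule 3 (four of five consecutive points beyond the same 1σ limit) is satisfied at point 10.

rule 3 at point 10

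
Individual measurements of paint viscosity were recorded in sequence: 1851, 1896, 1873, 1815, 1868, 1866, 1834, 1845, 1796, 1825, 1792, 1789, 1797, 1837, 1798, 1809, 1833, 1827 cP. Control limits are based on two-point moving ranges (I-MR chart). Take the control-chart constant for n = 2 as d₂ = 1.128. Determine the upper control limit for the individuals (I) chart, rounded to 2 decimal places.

X̄ = (1851 + 1896 + 1873 + 1815 + 1868 + 1866 + 1834 + 1845 + 1796 + 1825 + 1792 + 1789 + 1797 + 1837 + 1798 + 1809 + 1833 + 1827) / 18 = 1830.6111
Moving ranges: 45, 23, 58, 53, 2, 32, 11, 49, 29, 33, 3, 8, 40, 39, 11, 24, 6; M̄R̄ = 466.0000 / 17 = 27.4118
UCL = X̄ + 3·M̄R̄/d₂ = 1830.6111 + 3 × 27.4118 / 1.128 = 1903.5147

1903.51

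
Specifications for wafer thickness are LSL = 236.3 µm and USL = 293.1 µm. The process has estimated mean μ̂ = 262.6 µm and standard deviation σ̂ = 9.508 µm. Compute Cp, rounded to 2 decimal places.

1.00

Cp = (USL − LSL) / (6σ̂) = (293.1 − 236.3) / (6 × 9.508) = 56.8000 / 57.0480 = 0.9957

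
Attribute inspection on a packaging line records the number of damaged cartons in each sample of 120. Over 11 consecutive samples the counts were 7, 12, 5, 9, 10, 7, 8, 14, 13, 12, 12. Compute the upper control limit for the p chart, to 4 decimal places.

0.1580

p̄ = Σdᵢ / (k·n) = 109 / (11 × 120) = 0.08258
UCL = p̄ + 3·√(p̄(1−p̄)/n) = 0.08258 + 3 × √(0.08258×0.91742/120) = 0.08258 + 3 × 0.02513 = 0.15795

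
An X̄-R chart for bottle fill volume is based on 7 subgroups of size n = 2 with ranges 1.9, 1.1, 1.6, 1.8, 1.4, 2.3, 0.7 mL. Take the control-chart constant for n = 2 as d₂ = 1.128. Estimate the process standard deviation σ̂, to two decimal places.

R̄ = (1.9 + 1.1 + 1.6 + 1.8 + 1.4 + 2.3 + 0.7) / 7 = 1.5429
σ̂ = R̄ / d₂ = 1.5429 / 1.128 = 1.3678

1.37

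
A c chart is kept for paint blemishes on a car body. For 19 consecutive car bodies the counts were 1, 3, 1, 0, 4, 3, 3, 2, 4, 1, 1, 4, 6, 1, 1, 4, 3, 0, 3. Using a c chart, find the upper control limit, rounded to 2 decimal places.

6.99

c̄ = (1 + 3 + 1 + 0 + 4 + 3 + 3 + 2 + 4 + 1 + 1 + 4 + 6 + 1 + 1 + 4 + 3 + 0 + 3) / 19 = 45 / 19 = 2.3684
UCL = c̄ + 3√c̄ = 2.3684 + 3 × √2.3684 = 2.3684 + 3 × 1.5390 = 6.9853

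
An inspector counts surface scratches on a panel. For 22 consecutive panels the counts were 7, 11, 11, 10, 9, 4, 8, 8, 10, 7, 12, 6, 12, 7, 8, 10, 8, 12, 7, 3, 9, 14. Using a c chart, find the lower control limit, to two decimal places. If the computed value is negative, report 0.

0.00

c̄ = (7 + 11 + 11 + 10 + 9 + 4 + 8 + 8 + 10 + 7 + 12 + 6 + 12 + 7 + 8 + 10 + 8 + 12 + 7 + 3 + 9 + 14) / 22 = 193 / 22 = 8.7727
LCL = c̄ − 3√c̄ = 8.7727 − 3 × 2.9619 = -0.1129 → 0 (cannot be negative)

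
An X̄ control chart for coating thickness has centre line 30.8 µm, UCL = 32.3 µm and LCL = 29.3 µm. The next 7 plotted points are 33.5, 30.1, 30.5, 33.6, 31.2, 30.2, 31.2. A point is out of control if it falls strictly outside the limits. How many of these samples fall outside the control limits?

2

Compare each point to [29.3, 32.3]: sample 1 = 33.5 > UCL; sample 4 = 33.6 > UCL.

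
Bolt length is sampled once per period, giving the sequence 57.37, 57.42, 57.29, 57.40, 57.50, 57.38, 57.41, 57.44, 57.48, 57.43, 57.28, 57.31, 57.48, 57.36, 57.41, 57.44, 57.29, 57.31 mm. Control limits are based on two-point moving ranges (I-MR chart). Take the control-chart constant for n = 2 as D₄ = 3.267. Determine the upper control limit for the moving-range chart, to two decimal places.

Moving ranges: 0.05, 0.13, 0.11, 0.10, 0.12, 0.03, 0.03, 0.04, 0.05, 0.15, 0.03, 0.17, 0.12, 0.05, 0.03, 0.15, 0.02; M̄R̄ = 1.3800 / 17 = 0.0812
UCL_MR = D₄·M̄R̄ = 3.267 × 0.0812 = 0.2652

0.27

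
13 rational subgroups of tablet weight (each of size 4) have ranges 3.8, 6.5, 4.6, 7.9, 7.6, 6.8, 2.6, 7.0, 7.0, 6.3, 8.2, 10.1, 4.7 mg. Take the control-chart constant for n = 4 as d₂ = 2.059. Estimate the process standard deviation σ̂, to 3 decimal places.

3.105

R̄ = (3.8 + 6.5 + 4.6 + 7.9 + 7.6 + 6.8 + 2.6 + 7.0 + 7.0 + 6.3 + 8.2 + 10.1 + 4.7) / 13 = 6.3923
σ̂ = R̄ / d₂ = 6.3923 / 2.059 = 3.1046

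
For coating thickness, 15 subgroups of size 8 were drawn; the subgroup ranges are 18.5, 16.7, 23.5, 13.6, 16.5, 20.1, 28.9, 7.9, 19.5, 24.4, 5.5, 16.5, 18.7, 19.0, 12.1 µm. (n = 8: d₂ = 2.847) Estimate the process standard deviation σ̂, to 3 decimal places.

6.121

R̄ = (18.5 + 16.7 + 23.5 + 13.6 + 16.5 + 20.1 + 28.9 + 7.9 + 19.5 + 24.4 + 5.5 + 16.5 + 18.7 + 19.0 + 12.1) / 15 = 17.4267
σ̂ = R̄ / d₂ = 17.4267 / 2.847 = 6.1211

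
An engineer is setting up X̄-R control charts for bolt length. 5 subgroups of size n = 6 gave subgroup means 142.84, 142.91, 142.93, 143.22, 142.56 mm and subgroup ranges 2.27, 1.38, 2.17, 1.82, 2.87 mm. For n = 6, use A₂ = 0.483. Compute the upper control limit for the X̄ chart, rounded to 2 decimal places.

143.91

X̄̄ = (142.84 + 142.91 + 142.93 + 143.22 + 142.56) / 5 = 714.4600 / 5 = 142.8920
R̄ = (2.27 + 1.38 + 2.17 + 1.82 + 2.87) / 5 = 10.5100 / 5 = 2.1020
UCL = X̄̄ + A₂·R̄ = 142.8920 + 0.483 × 2.1020 = 143.9073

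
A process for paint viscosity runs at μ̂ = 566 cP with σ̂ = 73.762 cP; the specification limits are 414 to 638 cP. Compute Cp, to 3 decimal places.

0.506

Cp = (USL − LSL) / (6σ̂) = (638 − 414) / (6 × 73.762) = 224.0000 / 442.5720 = 0.5061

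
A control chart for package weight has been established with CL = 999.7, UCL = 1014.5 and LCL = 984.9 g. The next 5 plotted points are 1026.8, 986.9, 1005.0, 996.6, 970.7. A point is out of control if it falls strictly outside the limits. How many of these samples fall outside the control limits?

Compare each point to [984.9, 1014.5]: sample 1 = 1026.8 > UCL; sample 5 = 970.7 < LCL.

2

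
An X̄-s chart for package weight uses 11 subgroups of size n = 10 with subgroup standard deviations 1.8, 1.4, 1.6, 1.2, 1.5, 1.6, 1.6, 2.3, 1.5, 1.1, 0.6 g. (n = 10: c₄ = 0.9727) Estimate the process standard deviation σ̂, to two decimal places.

1.51

s̄ = (1.8 + 1.4 + 1.6 + 1.2 + 1.5 + 1.6 + 1.6 + 2.3 + 1.5 + 1.1 + 0.6) / 11 = 1.4727
σ̂ = s̄ / c₄ = 1.4727 / 0.9727 = 1.5141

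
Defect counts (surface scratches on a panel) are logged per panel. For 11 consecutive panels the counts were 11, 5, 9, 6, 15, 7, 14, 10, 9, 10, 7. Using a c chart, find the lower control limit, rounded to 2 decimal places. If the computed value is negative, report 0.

0.18

c̄ = (11 + 5 + 9 + 6 + 15 + 7 + 14 + 10 + 9 + 10 + 7) / 11 = 103 / 11 = 9.3636
LCL = c̄ − 3√c̄ = 9.3636 − 3 × 3.0600 = 0.1836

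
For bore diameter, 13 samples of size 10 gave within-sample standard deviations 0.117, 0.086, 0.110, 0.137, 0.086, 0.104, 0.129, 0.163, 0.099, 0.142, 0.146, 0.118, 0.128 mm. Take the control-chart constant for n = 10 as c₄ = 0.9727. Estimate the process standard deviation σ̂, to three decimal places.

0.124

s̄ = (0.117 + 0.086 + 0.110 + 0.137 + 0.086 + 0.104 + 0.129 + 0.163 + 0.099 + 0.142 + 0.146 + 0.118 + 0.128) / 13 = 0.1204
σ̂ = s̄ / c₄ = 0.1204 / 0.9727 = 0.1238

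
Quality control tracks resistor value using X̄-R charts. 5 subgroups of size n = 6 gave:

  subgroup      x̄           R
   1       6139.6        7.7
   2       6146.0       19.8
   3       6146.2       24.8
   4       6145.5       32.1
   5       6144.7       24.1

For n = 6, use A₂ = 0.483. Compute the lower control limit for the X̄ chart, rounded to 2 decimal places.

6133.92

X̄̄ = (6139.6 + 6146.0 + 6146.2 + 6145.5 + 6144.7) / 5 = 30722.0000 / 5 = 6144.4000
R̄ = (7.7 + 19.8 + 24.8 + 32.1 + 24.1) / 5 = 108.5000 / 5 = 21.7000
LCL = X̄̄ − A₂·R̄ = 6144.4000 − 0.483 × 21.7000 = 6133.9189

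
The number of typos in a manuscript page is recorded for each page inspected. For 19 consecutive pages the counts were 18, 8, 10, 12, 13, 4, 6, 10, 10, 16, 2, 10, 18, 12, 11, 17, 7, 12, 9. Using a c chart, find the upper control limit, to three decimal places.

20.644

c̄ = (18 + 8 + 10 + 12 + 13 + 4 + 6 + 10 + 10 + 16 + 2 + 10 + 18 + 12 + 11 + 17 + 7 + 12 + 9) / 19 = 205 / 19 = 10.7895
UCL = c̄ + 3√c̄ = 10.7895 + 3 × √10.7895 = 10.7895 + 3 × 3.2847 = 20.6437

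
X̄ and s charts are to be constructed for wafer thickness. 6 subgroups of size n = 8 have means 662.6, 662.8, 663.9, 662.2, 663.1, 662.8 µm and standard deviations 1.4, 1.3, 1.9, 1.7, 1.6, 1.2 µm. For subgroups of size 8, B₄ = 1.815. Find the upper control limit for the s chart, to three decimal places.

s̄ = (1.4 + 1.3 + 1.9 + 1.7 + 1.6 + 1.2) / 6 = 1.5167
UCL_s = B₄·s̄ = 1.815 × 1.5167 = 2.7527

2.753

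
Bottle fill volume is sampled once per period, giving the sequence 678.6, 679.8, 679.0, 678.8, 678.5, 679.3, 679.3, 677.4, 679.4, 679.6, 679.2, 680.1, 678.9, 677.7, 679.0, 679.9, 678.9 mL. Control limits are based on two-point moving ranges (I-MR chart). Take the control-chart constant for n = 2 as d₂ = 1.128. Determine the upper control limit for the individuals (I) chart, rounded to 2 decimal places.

X̄ = (678.6 + 679.8 + 679.0 + 678.8 + 678.5 + 679.3 + 679.3 + 677.4 + 679.4 + 679.6 + 679.2 + 680.1 + 678.9 + 677.7 + 679.0 + 679.9 + 678.9) / 17 = 679.0235
Moving ranges: 1.2, 0.8, 0.2, 0.3, 0.8, 0.0, 1.9, 2.0, 0.2, 0.4, 0.9, 1.2, 1.2, 1.3, 0.9, 1.0; M̄R̄ = 14.3000 / 16 = 0.8938
UCL = X̄ + 3·M̄R̄/d₂ = 679.0235 + 3 × 0.8938 / 1.128 = 681.4005

681.40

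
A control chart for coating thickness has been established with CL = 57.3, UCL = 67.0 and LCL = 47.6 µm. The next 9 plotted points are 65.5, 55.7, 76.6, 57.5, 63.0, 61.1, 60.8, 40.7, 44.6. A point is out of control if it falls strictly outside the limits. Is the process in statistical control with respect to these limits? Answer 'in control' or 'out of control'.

Compare each point to [47.6, 67.0]: sample 3 = 76.6 > UCL; sample 8 = 40.7 < LCL; sample 9 = 44.6 < LCL.

out of control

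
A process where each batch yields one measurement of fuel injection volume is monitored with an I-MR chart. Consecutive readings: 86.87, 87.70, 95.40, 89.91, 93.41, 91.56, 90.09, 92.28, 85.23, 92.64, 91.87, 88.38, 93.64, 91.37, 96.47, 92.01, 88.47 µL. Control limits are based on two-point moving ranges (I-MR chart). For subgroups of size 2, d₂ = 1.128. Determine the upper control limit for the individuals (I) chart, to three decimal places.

101.387

X̄ = (86.87 + 87.70 + 95.40 + 89.91 + 93.41 + 91.56 + 90.09 + 92.28 + 85.23 + 92.64 + 91.87 + 88.38 + 93.64 + 91.37 + 96.47 + 92.01 + 88.47) / 17 = 91.0176
Moving ranges: 0.83, 7.70, 5.49, 3.50, 1.85, 1.47, 2.19, 7.05, 7.41, 0.77, 3.49, 5.26, 2.27, 5.10, 4.46, 3.54; M̄R̄ = 62.3800 / 16 = 3.8988
UCL = X̄ + 3·M̄R̄/d₂ = 91.0176 + 3 × 3.8988 / 1.128 = 101.3867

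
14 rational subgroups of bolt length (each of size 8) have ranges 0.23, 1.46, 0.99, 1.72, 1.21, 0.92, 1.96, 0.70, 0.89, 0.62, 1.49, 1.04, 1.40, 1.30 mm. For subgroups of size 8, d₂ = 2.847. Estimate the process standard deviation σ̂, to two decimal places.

0.40

R̄ = (0.23 + 1.46 + 0.99 + 1.72 + 1.21 + 0.92 + 1.96 + 0.70 + 0.89 + 0.62 + 1.49 + 1.04 + 1.40 + 1.30) / 14 = 1.1379
σ̂ = R̄ / d₂ = 1.1379 / 2.847 = 0.3997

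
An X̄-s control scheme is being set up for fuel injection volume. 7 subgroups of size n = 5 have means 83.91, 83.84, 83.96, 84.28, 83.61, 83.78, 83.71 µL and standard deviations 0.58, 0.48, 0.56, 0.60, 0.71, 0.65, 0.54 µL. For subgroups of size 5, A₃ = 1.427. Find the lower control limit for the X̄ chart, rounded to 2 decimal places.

83.03

X̄̄ = (83.91 + 83.84 + 83.96 + 84.28 + 83.61 + 83.78 + 83.71) / 7 = 83.8700
s̄ = (0.58 + 0.48 + 0.56 + 0.60 + 0.71 + 0.65 + 0.54) / 7 = 0.5886
LCL = X̄̄ − A₃·s̄ = 83.8700 − 1.427 × 0.5886 = 83.0301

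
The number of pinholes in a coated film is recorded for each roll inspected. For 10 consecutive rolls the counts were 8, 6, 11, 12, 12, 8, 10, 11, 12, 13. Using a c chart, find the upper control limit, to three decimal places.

19.928

c̄ = (8 + 6 + 11 + 12 + 12 + 8 + 10 + 11 + 12 + 13) / 10 = 103 / 10 = 10.3000
UCL = c̄ + 3√c̄ = 10.3000 + 3 × √10.3000 = 10.3000 + 3 × 3.2094 = 19.9281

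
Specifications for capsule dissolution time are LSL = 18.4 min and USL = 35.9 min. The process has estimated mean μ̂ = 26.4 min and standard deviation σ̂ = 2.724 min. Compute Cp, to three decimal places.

1.071

Cp = (USL − LSL) / (6σ̂) = (35.9 − 18.4) / (6 × 2.724) = 17.5000 / 16.3440 = 1.0707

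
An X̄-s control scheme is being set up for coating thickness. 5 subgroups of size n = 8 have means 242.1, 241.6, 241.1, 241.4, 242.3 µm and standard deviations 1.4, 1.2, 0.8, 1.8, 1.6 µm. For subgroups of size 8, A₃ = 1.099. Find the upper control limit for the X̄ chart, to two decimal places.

243.19

X̄̄ = (242.1 + 241.6 + 241.1 + 241.4 + 242.3) / 5 = 241.7000
s̄ = (1.4 + 1.2 + 0.8 + 1.8 + 1.6) / 5 = 1.3600
UCL = X̄̄ + A₃·s̄ = 241.7000 + 1.099 × 1.3600 = 243.1946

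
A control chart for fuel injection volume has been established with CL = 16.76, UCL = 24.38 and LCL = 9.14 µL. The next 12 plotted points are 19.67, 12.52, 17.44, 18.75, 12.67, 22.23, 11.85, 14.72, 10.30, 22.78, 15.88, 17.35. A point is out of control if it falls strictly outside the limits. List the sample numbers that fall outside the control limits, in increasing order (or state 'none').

none

All 12 points lie within [9.14, 24.38].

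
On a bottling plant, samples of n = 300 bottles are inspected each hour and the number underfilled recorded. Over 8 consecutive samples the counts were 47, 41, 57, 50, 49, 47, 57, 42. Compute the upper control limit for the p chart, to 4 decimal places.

p̄ = Σdᵢ / (k·n) = 390 / (8 × 300) = 0.16250
UCL = p̄ + 3·√(p̄(1−p̄)/n) = 0.16250 + 3 × √(0.16250×0.83750/300) = 0.16250 + 3 × 0.02130 = 0.22640

0.2264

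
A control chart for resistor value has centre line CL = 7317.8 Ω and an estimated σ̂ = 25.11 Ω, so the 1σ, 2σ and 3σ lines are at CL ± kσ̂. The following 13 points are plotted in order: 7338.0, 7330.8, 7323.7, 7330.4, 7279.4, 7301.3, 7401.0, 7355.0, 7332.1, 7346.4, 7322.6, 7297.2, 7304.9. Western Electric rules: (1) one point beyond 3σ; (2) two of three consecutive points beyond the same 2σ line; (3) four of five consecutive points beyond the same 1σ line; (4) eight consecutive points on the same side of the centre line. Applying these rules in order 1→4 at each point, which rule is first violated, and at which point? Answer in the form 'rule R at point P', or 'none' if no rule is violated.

rule 1 at point 7

Zone of each point (C = within 1σ̂, B = 1σ̂–2σ̂, A = 2σ̂–3σ̂, * = beyond 3σ̂; sign = side of CL): 1:+C, 2:+C, 3:+C, 4:+C, 5:-B, 6:-C, 7:+*, 8:+B, 9:+C, 10:+B, 11:+C, 12:-C, 13:-C
Rule 1 (one point beyond the 3σ limits) is satisfied at point 7.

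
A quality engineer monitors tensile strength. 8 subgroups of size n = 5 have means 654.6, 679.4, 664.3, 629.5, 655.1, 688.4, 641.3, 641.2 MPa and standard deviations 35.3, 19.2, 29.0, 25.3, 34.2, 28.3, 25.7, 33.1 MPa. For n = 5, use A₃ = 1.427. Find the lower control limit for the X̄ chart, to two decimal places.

X̄̄ = (654.6 + 679.4 + 664.3 + 629.5 + 655.1 + 688.4 + 641.3 + 641.2) / 8 = 656.7250
s̄ = (35.3 + 19.2 + 29.0 + 25.3 + 34.2 + 28.3 + 25.7 + 33.1) / 8 = 28.7625
LCL = X̄̄ − A₃·s̄ = 656.7250 − 1.427 × 28.7625 = 615.6809

615.68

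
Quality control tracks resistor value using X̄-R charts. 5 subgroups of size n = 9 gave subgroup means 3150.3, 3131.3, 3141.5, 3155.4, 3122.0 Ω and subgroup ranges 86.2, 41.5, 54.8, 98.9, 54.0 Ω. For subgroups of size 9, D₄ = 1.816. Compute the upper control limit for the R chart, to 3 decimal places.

R̄ = (86.2 + 41.5 + 54.8 + 98.9 + 54.0) / 5 = 335.4000 / 5 = 67.0800
UCL_R = D₄·R̄ = 1.816 × 67.0800 = 121.8173

121.817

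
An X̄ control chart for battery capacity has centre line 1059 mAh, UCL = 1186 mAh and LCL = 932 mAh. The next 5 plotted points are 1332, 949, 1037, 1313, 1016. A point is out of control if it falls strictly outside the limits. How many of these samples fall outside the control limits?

Compare each point to [932, 1186]: sample 1 = 1332 > UCL; sample 4 = 1313 > UCL.

2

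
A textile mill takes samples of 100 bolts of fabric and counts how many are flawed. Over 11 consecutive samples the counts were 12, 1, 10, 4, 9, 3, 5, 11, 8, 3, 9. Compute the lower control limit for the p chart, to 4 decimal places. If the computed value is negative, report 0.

p̄ = Σdᵢ / (k·n) = 75 / (11 × 100) = 0.06818
LCL = p̄ − 3·√(p̄(1−p̄)/n) = 0.06818 − 3 × 0.02521 = -0.00744 → 0 (negative, so LCL = 0)

0.0000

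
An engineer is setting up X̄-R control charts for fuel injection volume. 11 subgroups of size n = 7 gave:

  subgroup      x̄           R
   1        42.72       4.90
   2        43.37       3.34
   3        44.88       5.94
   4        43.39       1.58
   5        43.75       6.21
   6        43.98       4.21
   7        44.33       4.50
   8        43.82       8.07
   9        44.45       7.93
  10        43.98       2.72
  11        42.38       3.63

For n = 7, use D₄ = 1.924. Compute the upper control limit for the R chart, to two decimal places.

9.28

R̄ = (4.90 + 3.34 + 5.94 + 1.58 + 6.21 + 4.21 + 4.50 + 8.07 + 7.93 + 2.72 + 3.63) / 11 = 53.0300 / 11 = 4.8209
UCL_R = D₄·R̄ = 1.924 × 4.8209 = 9.2754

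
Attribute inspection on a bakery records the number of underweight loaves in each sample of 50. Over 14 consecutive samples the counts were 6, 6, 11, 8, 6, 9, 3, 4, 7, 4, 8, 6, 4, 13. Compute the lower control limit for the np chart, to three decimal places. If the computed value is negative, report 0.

p̄ = Σdᵢ / (k·n) = 95 / (14 × 50) = 0.13571
LCL = np̄ − 3·√(np̄(1−p̄)) = 6.7857 − 3 × 2.4217 = -0.4795 → 0 (negative, so LCL = 0)

0.000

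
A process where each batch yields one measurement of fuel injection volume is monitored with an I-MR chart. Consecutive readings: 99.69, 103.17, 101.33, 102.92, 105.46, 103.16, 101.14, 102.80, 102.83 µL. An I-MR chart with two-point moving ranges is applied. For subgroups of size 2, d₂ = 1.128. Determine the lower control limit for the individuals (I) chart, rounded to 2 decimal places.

97.36

X̄ = (99.69 + 103.17 + 101.33 + 102.92 + 105.46 + 103.16 + 101.14 + 102.80 + 102.83) / 9 = 102.5000
Moving ranges: 3.48, 1.84, 1.59, 2.54, 2.30, 2.02, 1.66, 0.03; M̄R̄ = 15.4600 / 8 = 1.9325
LCL = X̄ − 3·M̄R̄/d₂ = 102.5000 − 3 × 1.9325 / 1.128 = 97.3604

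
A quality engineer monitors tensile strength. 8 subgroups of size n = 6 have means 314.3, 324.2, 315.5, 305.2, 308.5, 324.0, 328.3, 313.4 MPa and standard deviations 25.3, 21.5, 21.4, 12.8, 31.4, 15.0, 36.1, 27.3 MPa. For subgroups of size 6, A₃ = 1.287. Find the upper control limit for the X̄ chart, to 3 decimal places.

347.370

X̄̄ = (314.3 + 324.2 + 315.5 + 305.2 + 308.5 + 324.0 + 328.3 + 313.4) / 8 = 316.6750
s̄ = (25.3 + 21.5 + 21.4 + 12.8 + 31.4 + 15.0 + 36.1 + 27.3) / 8 = 23.8500
UCL = X̄̄ + A₃·s̄ = 316.6750 + 1.287 × 23.8500 = 347.3700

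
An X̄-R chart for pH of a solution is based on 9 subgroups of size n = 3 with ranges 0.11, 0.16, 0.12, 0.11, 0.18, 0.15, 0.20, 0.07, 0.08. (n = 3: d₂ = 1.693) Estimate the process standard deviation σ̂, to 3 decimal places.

0.077

R̄ = (0.11 + 0.16 + 0.12 + 0.11 + 0.18 + 0.15 + 0.20 + 0.07 + 0.08) / 9 = 0.1311
σ̂ = R̄ / d₂ = 0.1311 / 1.693 = 0.0774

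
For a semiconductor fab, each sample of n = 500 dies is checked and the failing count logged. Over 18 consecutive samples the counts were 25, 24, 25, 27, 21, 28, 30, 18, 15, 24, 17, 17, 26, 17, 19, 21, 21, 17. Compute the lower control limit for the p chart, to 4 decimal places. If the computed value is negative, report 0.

p̄ = Σdᵢ / (k·n) = 392 / (18 × 500) = 0.04356
LCL = p̄ − 3·√(p̄(1−p̄)/n) = 0.04356 − 3 × 0.00913 = 0.01617

0.0162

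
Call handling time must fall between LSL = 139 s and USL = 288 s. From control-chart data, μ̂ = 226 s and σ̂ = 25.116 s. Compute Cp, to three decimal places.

Cp = (USL − LSL) / (6σ̂) = (288 − 139) / (6 × 25.116) = 149.0000 / 150.6960 = 0.9887

0.989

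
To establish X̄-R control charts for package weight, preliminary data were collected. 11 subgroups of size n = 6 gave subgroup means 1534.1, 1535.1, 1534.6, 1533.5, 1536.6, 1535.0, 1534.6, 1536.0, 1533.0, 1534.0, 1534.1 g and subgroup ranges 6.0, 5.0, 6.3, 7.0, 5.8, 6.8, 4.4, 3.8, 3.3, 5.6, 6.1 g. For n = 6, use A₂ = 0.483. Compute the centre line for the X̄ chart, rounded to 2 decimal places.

X̄̄ = (1534.1 + 1535.1 + 1534.6 + 1533.5 + 1536.6 + 1535.0 + 1534.6 + 1536.0 + 1533.0 + 1534.0 + 1534.1) / 11 = 16880.6000 / 11 = 1534.6000
CL = X̄̄ = 1534.6000

1534.60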